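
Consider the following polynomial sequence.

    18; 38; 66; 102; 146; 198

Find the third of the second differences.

Δ: 20, 28, 36, 44, 52
Δ²: 8, 8, 8, 8

8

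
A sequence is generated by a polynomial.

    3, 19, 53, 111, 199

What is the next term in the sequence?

First differences: 16, 34, 58, 88
Second differences: 18, 24, 30
Third differences: 6, 6
The third differences are constant (6).
30 + 6 = 36;  88 + 36 = 124;  199 + 124 = 323

323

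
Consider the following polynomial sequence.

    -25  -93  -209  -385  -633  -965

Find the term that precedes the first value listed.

Δ: -68, -116, -176, -248, -332
Δ²: -48, -60, -72, -84
Δ³: -12, -12, -12
The third differences are constant at -12.
Work back: -48 + 12 = -36;  -68 + 36 = -32;  -25 + 32 = 7

7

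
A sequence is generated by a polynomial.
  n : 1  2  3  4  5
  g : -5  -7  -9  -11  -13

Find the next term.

-15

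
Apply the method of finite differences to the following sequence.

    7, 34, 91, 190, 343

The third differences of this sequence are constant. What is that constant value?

Δ: 27, 57, 99, 153
Δ²: 30, 42, 54
Δ³: 12, 12

12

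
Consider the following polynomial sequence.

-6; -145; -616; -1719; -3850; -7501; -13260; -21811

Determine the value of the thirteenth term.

-137106

-139, -471, -1103, -2131, -3651, -5759, -8551
-332, -632, -1028, -1520, -2108, -2792
-300, -396, -492, -588, -684
-96, -96, -96, -96
Constant fourth difference = -96, so extend:
-684 − 96 = -780;  -2792 − 780 = -3572;  -8551 − 3572 = -12123;  -21811 − 12123 = -33934
-780 − 96 = -876;  -3572 − 876 = -4448;  -12123 − 4448 = -16571;  -33934 − 16571 = -50505
-876 − 96 = -972;  -4448 − 972 = -5420;  -16571 − 5420 = -21991;  -50505 − 21991 = -72496
-972 − 96 = -1068;  -5420 − 1068 = -6488;  -21991 − 6488 = -28479;  -72496 − 28479 = -100975
-1068 − 96 = -1164;  -6488 − 1164 = -7652;  -28479 − 7652 = -36131;  -100975 − 36131 = -137106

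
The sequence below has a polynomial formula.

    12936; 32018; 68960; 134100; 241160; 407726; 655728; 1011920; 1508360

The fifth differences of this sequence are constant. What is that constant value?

480

First differences: 19082, 36942, 65140, 107060, 166566, 248002, 356192, 496440
Second differences: 17860, 28198, 41920, 59506, 81436, 108190, 140248
Third differences: 10338, 13722, 17586, 21930, 26754, 32058
Fourth differences: 3384, 3864, 4344, 4824, 5304
Fifth differences: 480, 480, 480, 480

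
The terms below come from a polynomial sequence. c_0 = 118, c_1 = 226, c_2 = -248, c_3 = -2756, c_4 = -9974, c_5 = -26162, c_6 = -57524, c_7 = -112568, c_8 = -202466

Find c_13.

-1797626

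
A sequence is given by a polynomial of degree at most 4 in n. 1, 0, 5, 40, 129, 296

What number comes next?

-1 , 5 , 35 , 89 , 167
6 , 30 , 54 , 78
24 , 24 , 24
Third differences constant at 24.
78 + 24 = 102;  167 + 102 = 269;  296 + 269 = 565

565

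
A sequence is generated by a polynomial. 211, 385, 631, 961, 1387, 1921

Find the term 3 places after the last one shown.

174  246  330  426  534
72  84  96  108
12  12  12
Constant third difference = 12, so extend:
108 + 12 = 120;  534 + 120 = 654;  1921 + 654 = 2575
120 + 12 = 132;  654 + 132 = 786;  2575 + 786 = 3361
132 + 12 = 144;  786 + 144 = 930;  3361 + 930 = 4291

4291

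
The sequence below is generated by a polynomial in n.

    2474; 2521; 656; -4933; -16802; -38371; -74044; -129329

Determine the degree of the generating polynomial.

5

D1: 47, -1865, -5589, -11869, -21569, -35673, -55285
D2: -1912, -3724, -6280, -9700, -14104, -19612
D3: -1812, -2556, -3420, -4404, -5508
D4: -744, -864, -984, -1104
D5: -120, -120, -120
The fifth differences are constant, so the polynomial has degree 5.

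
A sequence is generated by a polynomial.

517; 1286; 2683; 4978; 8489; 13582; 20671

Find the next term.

769, 1397, 2295, 3511, 5093, 7089
628, 898, 1216, 1582, 1996
270, 318, 366, 414
48, 48, 48
Fourth differences constant at 48.
414 + 48 = 462;  1996 + 462 = 2458;  7089 + 2458 = 9547;  20671 + 9547 = 30218

30218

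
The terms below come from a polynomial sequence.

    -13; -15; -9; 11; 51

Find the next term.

117

Δ: -2, 6, 20, 40
Δ²: 8, 14, 20
Δ³: 6, 6
Third differences constant at 6.
20 + 6 = 26;  40 + 26 = 66;  51 + 66 = 117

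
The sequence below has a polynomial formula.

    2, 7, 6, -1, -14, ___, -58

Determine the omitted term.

Using the first 5 terms:
First differences: 5  -1  -7  -13
Second differences: -6  -6  -6
Constant second difference = -6.
Extend forward: -13 − 6 = -19;  -14 − 19 = -33

-33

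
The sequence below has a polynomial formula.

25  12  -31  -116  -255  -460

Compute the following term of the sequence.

-743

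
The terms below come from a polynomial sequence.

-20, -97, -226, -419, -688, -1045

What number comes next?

-1502

D1: -77, -129, -193, -269, -357
D2: -52, -64, -76, -88
D3: -12, -12, -12
The third differences are constant (-12).
-88 − 12 = -100;  -357 − 100 = -457;  -1045 − 457 = -1502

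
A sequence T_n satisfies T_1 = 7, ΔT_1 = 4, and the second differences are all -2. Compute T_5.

Build the table forward from the leading diagonal:
Δ²: -2  -2  -2  -2  -2
Δ: 4  2  0  -2  -4
T: 7  11  13  13  11

11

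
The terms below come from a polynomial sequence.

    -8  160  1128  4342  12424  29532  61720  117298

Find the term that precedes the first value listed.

168, 968, 3214, 8082, 17108, 32188, 55578
800, 2246, 4868, 9026, 15080, 23390
1446, 2622, 4158, 6054, 8310
1176, 1536, 1896, 2256
360, 360, 360
The fifth differences are constant at 360.
Work back: 1176 − 360 = 816;  1446 − 816 = 630;  800 − 630 = 170;  168 − 170 = -2;  -8 + 2 = -6

-6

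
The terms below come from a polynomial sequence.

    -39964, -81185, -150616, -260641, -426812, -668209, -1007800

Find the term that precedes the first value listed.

-17377

-41221  -69431  -110025  -166171  -241397  -339591
-28210  -40594  -56146  -75226  -98194
-12384  -15552  -19080  -22968
-3168  -3528  -3888
-360  -360
The fifth differences are constant at -360.
Work back: -3168 + 360 = -2808;  -12384 + 2808 = -9576;  -28210 + 9576 = -18634;  -41221 + 18634 = -22587;  -39964 + 22587 = -17377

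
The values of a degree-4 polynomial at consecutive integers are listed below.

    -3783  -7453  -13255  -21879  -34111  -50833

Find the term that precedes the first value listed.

-1651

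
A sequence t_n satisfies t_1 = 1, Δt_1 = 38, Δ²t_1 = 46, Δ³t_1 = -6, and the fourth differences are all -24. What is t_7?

439

Build the table forward from the leading diagonal:
Fourth differences: -24, -24, -24, -24, -24, -24, -24
Third differences: -6, -30, -54, -78, -102, -126, -150
Second differences: 46, 40, 10, -44, -122, -224, -350
First differences: 38, 84, 124, 134, 90, -32, -256
t: 1, 39, 123, 247, 381, 471, 439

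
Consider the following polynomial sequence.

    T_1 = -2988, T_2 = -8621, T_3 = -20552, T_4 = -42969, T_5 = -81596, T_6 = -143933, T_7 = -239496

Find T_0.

First differences: -5633  -11931  -22417  -38627  -62337  -95563
Second differences: -6298  -10486  -16210  -23710  -33226
Third differences: -4188  -5724  -7500  -9516
Fourth differences: -1536  -1776  -2016
Fifth differences: -240  -240
The fifth differences are constant at -240.
Work back: -1536 + 240 = -1296;  -4188 + 1296 = -2892;  -6298 + 2892 = -3406;  -5633 + 3406 = -2227;  -2988 + 2227 = -761

-761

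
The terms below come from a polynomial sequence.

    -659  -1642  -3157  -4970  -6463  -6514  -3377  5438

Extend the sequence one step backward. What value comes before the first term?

-178

First differences: -983, -1515, -1813, -1493, -51, 3137, 8815
Second differences: -532, -298, 320, 1442, 3188, 5678
Third differences: 234, 618, 1122, 1746, 2490
Fourth differences: 384, 504, 624, 744
Fifth differences: 120, 120, 120
The fifth differences are constant at 120.
Work back: 384 − 120 = 264;  234 − 264 = -30;  -532 + 30 = -502;  -983 + 502 = -481;  -659 + 481 = -178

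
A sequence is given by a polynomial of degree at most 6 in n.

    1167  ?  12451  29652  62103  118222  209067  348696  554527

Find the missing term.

Using the last 7 terms:
D1: 17201  32451  56119  90845  139629  205831
D2: 15250  23668  34726  48784  66202
D3: 8418  11058  14058  17418
D4: 2640  3000  3360
D5: 360  360
Constant fifth difference = 360.
Extend backward: 2640 − 360 = 2280;  8418 − 2280 = 6138;  15250 − 6138 = 9112;  17201 − 9112 = 8089;  12451 − 8089 = 4362

4362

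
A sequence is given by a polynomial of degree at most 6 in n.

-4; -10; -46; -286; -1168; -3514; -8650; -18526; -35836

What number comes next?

-64138

D1: -6 , -36 , -240 , -882 , -2346 , -5136 , -9876 , -17310
D2: -30 , -204 , -642 , -1464 , -2790 , -4740 , -7434
D3: -174 , -438 , -822 , -1326 , -1950 , -2694
D4: -264 , -384 , -504 , -624 , -744
D5: -120 , -120 , -120 , -120
Constant fifth difference = -120, so extend:
-744 − 120 = -864;  -2694 − 864 = -3558;  -7434 − 3558 = -10992;  -17310 − 10992 = -28302;  -35836 − 28302 = -64138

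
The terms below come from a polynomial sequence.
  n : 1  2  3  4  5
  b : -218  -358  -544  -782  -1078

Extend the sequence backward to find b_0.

First differences: -140, -186, -238, -296
Second differences: -46, -52, -58
Third differences: -6, -6
The third differences are constant at -6.
Work back: -46 + 6 = -40;  -140 + 40 = -100;  -218 + 100 = -118

-118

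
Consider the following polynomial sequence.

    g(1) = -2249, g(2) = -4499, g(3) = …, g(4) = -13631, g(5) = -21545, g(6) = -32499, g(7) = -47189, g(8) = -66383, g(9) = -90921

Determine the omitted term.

-8133

Using the last 6 terms:
Δ: -7914, -10954, -14690, -19194, -24538
Δ²: -3040, -3736, -4504, -5344
Δ³: -696, -768, -840
Δ⁴: -72, -72
Constant fourth difference = -72.
Extend backward: -696 + 72 = -624;  -3040 + 624 = -2416;  -7914 + 2416 = -5498;  -13631 + 5498 = -8133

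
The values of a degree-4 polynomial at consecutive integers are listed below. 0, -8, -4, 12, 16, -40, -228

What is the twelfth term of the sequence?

-7348

D1: -8 , 4 , 16 , 4 , -56 , -188
D2: 12 , 12 , -12 , -60 , -132
D3: 0 , -24 , -48 , -72
D4: -24 , -24 , -24
The fourth differences are constant (-24).
-72 − 24 = -96;  -132 − 96 = -228;  -188 − 228 = -416;  -228 − 416 = -644
-96 − 24 = -120;  -228 − 120 = -348;  -416 − 348 = -764;  -644 − 764 = -1408
-120 − 24 = -144;  -348 − 144 = -492;  -764 − 492 = -1256;  -1408 − 1256 = -2664
-144 − 24 = -168;  -492 − 168 = -660;  -1256 − 660 = -1916;  -2664 − 1916 = -4580
-168 − 24 = -192;  -660 − 192 = -852;  -1916 − 852 = -2768;  -4580 − 2768 = -7348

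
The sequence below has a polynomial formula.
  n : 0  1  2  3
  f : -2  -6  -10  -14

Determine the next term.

First differences: -4 , -4 , -4
Constant first difference = -4, so extend:
-14 − 4 = -18

-18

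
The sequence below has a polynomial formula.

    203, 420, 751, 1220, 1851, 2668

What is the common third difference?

D1: 217, 331, 469, 631, 817
D2: 114, 138, 162, 186
D3: 24, 24, 24

24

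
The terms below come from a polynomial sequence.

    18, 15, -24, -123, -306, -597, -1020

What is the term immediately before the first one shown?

9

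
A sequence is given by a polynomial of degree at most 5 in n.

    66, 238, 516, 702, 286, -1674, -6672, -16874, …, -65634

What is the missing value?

-35238

Using the first 8 terms:
172, 278, 186, -416, -1960, -4998, -10202
106, -92, -602, -1544, -3038, -5204
-198, -510, -942, -1494, -2166
-312, -432, -552, -672
-120, -120, -120
Constant fifth difference = -120.
Extend forward: -672 − 120 = -792;  -2166 − 792 = -2958;  -5204 − 2958 = -8162;  -10202 − 8162 = -18364;  -16874 − 18364 = -35238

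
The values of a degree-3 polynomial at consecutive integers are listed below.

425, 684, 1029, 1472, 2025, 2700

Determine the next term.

D1: 259, 345, 443, 553, 675
D2: 86, 98, 110, 122
D3: 12, 12, 12
Third differences constant at 12.
122 + 12 = 134;  675 + 134 = 809;  2700 + 809 = 3509

3509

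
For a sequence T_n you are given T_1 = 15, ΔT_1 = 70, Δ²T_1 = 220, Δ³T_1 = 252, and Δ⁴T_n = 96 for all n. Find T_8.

Build the table forward from the leading diagonal:
Fourth differences: 96, 96, 96, 96, 96, 96, 96, 96
Third differences: 252, 348, 444, 540, 636, 732, 828, 924
Second differences: 220, 472, 820, 1264, 1804, 2440, 3172, 4000
First differences: 70, 290, 762, 1582, 2846, 4650, 7090, 10262
T: 15, 85, 375, 1137, 2719, 5565, 10215, 17305

17305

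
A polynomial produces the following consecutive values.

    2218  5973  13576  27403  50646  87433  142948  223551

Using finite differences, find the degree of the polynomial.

5

D1: 3755, 7603, 13827, 23243, 36787, 55515, 80603
D2: 3848, 6224, 9416, 13544, 18728, 25088
D3: 2376, 3192, 4128, 5184, 6360
D4: 816, 936, 1056, 1176
D5: 120, 120, 120
The fifth differences are constant, so the polynomial has degree 5.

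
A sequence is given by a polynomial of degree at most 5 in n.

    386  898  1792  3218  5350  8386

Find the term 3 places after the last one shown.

25258

Δ: 512, 894, 1426, 2132, 3036
Δ²: 382, 532, 706, 904
Δ³: 150, 174, 198
Δ⁴: 24, 24
Fourth differences constant at 24.
198 + 24 = 222;  904 + 222 = 1126;  3036 + 1126 = 4162;  8386 + 4162 = 12548
222 + 24 = 246;  1126 + 246 = 1372;  4162 + 1372 = 5534;  12548 + 5534 = 18082
246 + 24 = 270;  1372 + 270 = 1642;  5534 + 1642 = 7176;  18082 + 7176 = 25258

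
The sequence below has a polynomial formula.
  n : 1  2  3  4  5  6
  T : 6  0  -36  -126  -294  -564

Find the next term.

-6 , -36 , -90 , -168 , -270
-30 , -54 , -78 , -102
-24 , -24 , -24
The third differences are constant (-24).
-102 − 24 = -126;  -270 − 126 = -396;  -564 − 396 = -960

-960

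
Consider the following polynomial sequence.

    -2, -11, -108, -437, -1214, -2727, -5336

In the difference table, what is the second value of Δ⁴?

-72

Δ: -9, -97, -329, -777, -1513, -2609
Δ²: -88, -232, -448, -736, -1096
Δ³: -144, -216, -288, -360
Δ⁴: -72, -72, -72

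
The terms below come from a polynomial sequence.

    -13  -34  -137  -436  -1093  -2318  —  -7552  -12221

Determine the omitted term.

-4369

Using the first 6 terms:
-21, -103, -299, -657, -1225
-82, -196, -358, -568
-114, -162, -210
-48, -48
Constant fourth difference = -48.
Extend forward: -210 − 48 = -258;  -568 − 258 = -826;  -1225 − 826 = -2051;  -2318 − 2051 = -4369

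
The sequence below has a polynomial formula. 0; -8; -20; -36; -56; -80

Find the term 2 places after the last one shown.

-140

-8  -12  -16  -20  -24
-4  -4  -4  -4
The second differences are constant (-4).
-24 − 4 = -28;  -80 − 28 = -108
-28 − 4 = -32;  -108 − 32 = -140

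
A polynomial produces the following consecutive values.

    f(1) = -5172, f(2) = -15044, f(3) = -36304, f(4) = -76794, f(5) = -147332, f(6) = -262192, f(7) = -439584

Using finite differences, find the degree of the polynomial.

5

Δ: -9872, -21260, -40490, -70538, -114860, -177392
Δ²: -11388, -19230, -30048, -44322, -62532
Δ³: -7842, -10818, -14274, -18210
Δ⁴: -2976, -3456, -3936
Δ⁵: -480, -480
The fifth differences are constant, so the polynomial has degree 5.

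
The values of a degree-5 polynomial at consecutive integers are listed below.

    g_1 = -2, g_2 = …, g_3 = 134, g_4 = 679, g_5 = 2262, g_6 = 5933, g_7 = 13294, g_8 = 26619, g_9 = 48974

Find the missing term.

Using the last 7 terms:
D1: 545, 1583, 3671, 7361, 13325, 22355
D2: 1038, 2088, 3690, 5964, 9030
D3: 1050, 1602, 2274, 3066
D4: 552, 672, 792
D5: 120, 120
Constant fifth difference = 120.
Extend backward: 552 − 120 = 432;  1050 − 432 = 618;  1038 − 618 = 420;  545 − 420 = 125;  134 − 125 = 9

9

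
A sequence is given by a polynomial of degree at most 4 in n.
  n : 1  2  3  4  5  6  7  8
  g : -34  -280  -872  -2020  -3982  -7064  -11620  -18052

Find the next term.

-26810

Δ: -246, -592, -1148, -1962, -3082, -4556, -6432
Δ²: -346, -556, -814, -1120, -1474, -1876
Δ³: -210, -258, -306, -354, -402
Δ⁴: -48, -48, -48, -48
The fourth differences are constant (-48).
-402 − 48 = -450;  -1876 − 450 = -2326;  -6432 − 2326 = -8758;  -18052 − 8758 = -26810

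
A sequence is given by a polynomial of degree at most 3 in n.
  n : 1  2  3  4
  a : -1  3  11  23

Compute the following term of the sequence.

39

First differences: 4, 8, 12
Second differences: 4, 4
The second differences are constant (4).
12 + 4 = 16;  23 + 16 = 39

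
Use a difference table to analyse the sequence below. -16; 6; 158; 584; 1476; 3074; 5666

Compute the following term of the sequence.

9588

Δ: 22 , 152 , 426 , 892 , 1598 , 2592
Δ²: 130 , 274 , 466 , 706 , 994
Δ³: 144 , 192 , 240 , 288
Δ⁴: 48 , 48 , 48
Constant fourth difference = 48, so extend:
288 + 48 = 336;  994 + 336 = 1330;  2592 + 1330 = 3922;  5666 + 3922 = 9588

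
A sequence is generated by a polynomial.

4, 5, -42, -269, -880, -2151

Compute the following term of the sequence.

-4430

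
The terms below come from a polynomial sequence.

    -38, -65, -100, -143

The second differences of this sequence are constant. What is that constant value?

First differences: -27, -35, -43
Second differences: -8, -8

-8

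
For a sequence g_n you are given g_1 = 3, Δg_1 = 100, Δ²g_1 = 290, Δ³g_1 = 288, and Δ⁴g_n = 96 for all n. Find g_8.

Build the table forward from the leading diagonal:
Δ⁴: 96  96  96  96  96  96  96  96
Δ³: 288  384  480  576  672  768  864  960
Δ²: 290  578  962  1442  2018  2690  3458  4322
Δ: 100  390  968  1930  3372  5390  8080  11538
g: 3  103  493  1461  3391  6763  12153  20233

20233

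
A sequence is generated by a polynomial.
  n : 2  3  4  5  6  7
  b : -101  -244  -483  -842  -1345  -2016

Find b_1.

-30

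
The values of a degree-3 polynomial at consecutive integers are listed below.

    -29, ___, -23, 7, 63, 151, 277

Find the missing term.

-33

Using the last 5 terms:
First differences: 30  56  88  126
Second differences: 26  32  38
Third differences: 6  6
Constant third difference = 6.
Extend backward: 26 − 6 = 20;  30 − 20 = 10;  -23 − 10 = -33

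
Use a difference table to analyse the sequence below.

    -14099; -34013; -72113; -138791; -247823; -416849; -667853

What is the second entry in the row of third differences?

Δ: -19914, -38100, -66678, -109032, -169026, -251004
Δ²: -18186, -28578, -42354, -59994, -81978
Δ³: -10392, -13776, -17640, -21984
Δ⁴: -3384, -3864, -4344
Δ⁵: -480, -480

-13776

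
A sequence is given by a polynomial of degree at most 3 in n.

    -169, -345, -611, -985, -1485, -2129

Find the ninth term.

First differences: -176, -266, -374, -500, -644
Second differences: -90, -108, -126, -144
Third differences: -18, -18, -18
Third differences constant at -18.
-144 − 18 = -162;  -644 − 162 = -806;  -2129 − 806 = -2935
-162 − 18 = -180;  -806 − 180 = -986;  -2935 − 986 = -3921
-180 − 18 = -198;  -986 − 198 = -1184;  -3921 − 1184 = -5105

-5105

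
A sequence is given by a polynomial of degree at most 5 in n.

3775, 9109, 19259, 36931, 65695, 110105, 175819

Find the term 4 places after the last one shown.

Δ: 5334 , 10150 , 17672 , 28764 , 44410 , 65714
Δ²: 4816 , 7522 , 11092 , 15646 , 21304
Δ³: 2706 , 3570 , 4554 , 5658
Δ⁴: 864 , 984 , 1104
Δ⁵: 120 , 120
Constant fifth difference = 120, so extend:
1104 + 120 = 1224;  5658 + 1224 = 6882;  21304 + 6882 = 28186;  65714 + 28186 = 93900;  175819 + 93900 = 269719
1224 + 120 = 1344;  6882 + 1344 = 8226;  28186 + 8226 = 36412;  93900 + 36412 = 130312;  269719 + 130312 = 400031
1344 + 120 = 1464;  8226 + 1464 = 9690;  36412 + 9690 = 46102;  130312 + 46102 = 176414;  400031 + 176414 = 576445
1464 + 120 = 1584;  9690 + 1584 = 11274;  46102 + 11274 = 57376;  176414 + 57376 = 233790;  576445 + 233790 = 810235

810235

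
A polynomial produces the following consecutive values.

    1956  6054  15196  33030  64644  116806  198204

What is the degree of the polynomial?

D1: 4098, 9142, 17834, 31614, 52162, 81398
D2: 5044, 8692, 13780, 20548, 29236
D3: 3648, 5088, 6768, 8688
D4: 1440, 1680, 1920
D5: 240, 240
The fifth differences are constant, so the polynomial has degree 5.

5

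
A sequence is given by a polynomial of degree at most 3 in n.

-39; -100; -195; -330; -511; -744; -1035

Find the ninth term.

-1815

Δ: -61 , -95 , -135 , -181 , -233 , -291
Δ²: -34 , -40 , -46 , -52 , -58
Δ³: -6 , -6 , -6 , -6
Constant third difference = -6, so extend:
-58 − 6 = -64;  -291 − 64 = -355;  -1035 − 355 = -1390
-64 − 6 = -70;  -355 − 70 = -425;  -1390 − 425 = -1815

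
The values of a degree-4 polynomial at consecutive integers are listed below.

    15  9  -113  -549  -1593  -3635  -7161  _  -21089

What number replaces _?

-12753

Using the first 7 terms:
D1: -6  -122  -436  -1044  -2042  -3526
D2: -116  -314  -608  -998  -1484
D3: -198  -294  -390  -486
D4: -96  -96  -96
Constant fourth difference = -96.
Extend forward: -486 − 96 = -582;  -1484 − 582 = -2066;  -3526 − 2066 = -5592;  -7161 − 5592 = -12753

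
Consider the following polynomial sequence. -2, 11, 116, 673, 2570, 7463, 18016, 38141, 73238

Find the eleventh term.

218828

Δ: 13 , 105 , 557 , 1897 , 4893 , 10553 , 20125 , 35097
Δ²: 92 , 452 , 1340 , 2996 , 5660 , 9572 , 14972
Δ³: 360 , 888 , 1656 , 2664 , 3912 , 5400
Δ⁴: 528 , 768 , 1008 , 1248 , 1488
Δ⁵: 240 , 240 , 240 , 240
Fifth differences constant at 240.
1488 + 240 = 1728;  5400 + 1728 = 7128;  14972 + 7128 = 22100;  35097 + 22100 = 57197;  73238 + 57197 = 130435
1728 + 240 = 1968;  7128 + 1968 = 9096;  22100 + 9096 = 31196;  57197 + 31196 = 88393;  130435 + 88393 = 218828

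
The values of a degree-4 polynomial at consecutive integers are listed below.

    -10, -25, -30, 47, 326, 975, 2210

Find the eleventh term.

-15, -5, 77, 279, 649, 1235
10, 82, 202, 370, 586
72, 120, 168, 216
48, 48, 48
Fourth differences constant at 48.
216 + 48 = 264;  586 + 264 = 850;  1235 + 850 = 2085;  2210 + 2085 = 4295
264 + 48 = 312;  850 + 312 = 1162;  2085 + 1162 = 3247;  4295 + 3247 = 7542
312 + 48 = 360;  1162 + 360 = 1522;  3247 + 1522 = 4769;  7542 + 4769 = 12311
360 + 48 = 408;  1522 + 408 = 1930;  4769 + 1930 = 6699;  12311 + 6699 = 19010

19010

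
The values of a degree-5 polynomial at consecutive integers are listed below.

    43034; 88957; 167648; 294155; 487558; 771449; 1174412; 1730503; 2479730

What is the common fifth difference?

480

Δ: 45923, 78691, 126507, 193403, 283891, 402963, 556091, 749227
Δ²: 32768, 47816, 66896, 90488, 119072, 153128, 193136
Δ³: 15048, 19080, 23592, 28584, 34056, 40008
Δ⁴: 4032, 4512, 4992, 5472, 5952
Δ⁵: 480, 480, 480, 480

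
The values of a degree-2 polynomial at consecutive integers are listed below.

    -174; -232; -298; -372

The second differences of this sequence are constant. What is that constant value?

Δ: -58, -66, -74
Δ²: -8, -8

-8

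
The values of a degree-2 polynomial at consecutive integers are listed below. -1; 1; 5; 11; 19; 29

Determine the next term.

2, 4, 6, 8, 10
2, 2, 2, 2
The second differences are constant (2).
10 + 2 = 12;  29 + 12 = 41

41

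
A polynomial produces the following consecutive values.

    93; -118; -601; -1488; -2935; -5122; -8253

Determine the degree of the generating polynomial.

4

First differences: -211, -483, -887, -1447, -2187, -3131
Second differences: -272, -404, -560, -740, -944
Third differences: -132, -156, -180, -204
Fourth differences: -24, -24, -24
The fourth differences are constant, so the polynomial has degree 4.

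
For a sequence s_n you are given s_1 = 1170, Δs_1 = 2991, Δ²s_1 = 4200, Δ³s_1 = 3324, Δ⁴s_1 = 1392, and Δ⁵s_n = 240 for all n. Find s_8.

280407

Build the table forward from the leading diagonal:
D5: 240  240  240  240  240  240  240  240
D4: 1392  1632  1872  2112  2352  2592  2832  3072
D3: 3324  4716  6348  8220  10332  12684  15276  18108
D2: 4200  7524  12240  18588  26808  37140  49824  65100
D1: 2991  7191  14715  26955  45543  72351  109491  159315
s: 1170  4161  11352  26067  53022  98565  170916  280407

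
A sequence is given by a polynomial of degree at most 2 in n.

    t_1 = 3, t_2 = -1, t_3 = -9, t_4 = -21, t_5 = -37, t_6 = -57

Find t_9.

-141

Δ: -4, -8, -12, -16, -20
Δ²: -4, -4, -4, -4
Constant second difference = -4, so extend:
-20 − 4 = -24;  -57 − 24 = -81
-24 − 4 = -28;  -81 − 28 = -109
-28 − 4 = -32;  -109 − 32 = -141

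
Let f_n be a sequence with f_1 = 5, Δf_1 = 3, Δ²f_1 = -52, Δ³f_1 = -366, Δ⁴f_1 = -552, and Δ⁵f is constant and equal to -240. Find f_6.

Build the table forward from the leading diagonal:
D5: -240, -240, -240, -240, -240, -240
D4: -552, -792, -1032, -1272, -1512, -1752
D3: -366, -918, -1710, -2742, -4014, -5526
D2: -52, -418, -1336, -3046, -5788, -9802
D1: 3, -49, -467, -1803, -4849, -10637
f: 5, 8, -41, -508, -2311, -7160

-7160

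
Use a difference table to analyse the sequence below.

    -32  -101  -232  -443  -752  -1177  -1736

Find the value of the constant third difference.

-18

First differences: -69, -131, -211, -309, -425, -559
Second differences: -62, -80, -98, -116, -134
Third differences: -18, -18, -18, -18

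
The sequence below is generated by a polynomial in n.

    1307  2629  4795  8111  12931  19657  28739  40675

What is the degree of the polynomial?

4

Δ: 1322, 2166, 3316, 4820, 6726, 9082, 11936
Δ²: 844, 1150, 1504, 1906, 2356, 2854
Δ³: 306, 354, 402, 450, 498
Δ⁴: 48, 48, 48, 48
The fourth differences are constant, so the polynomial has degree 4.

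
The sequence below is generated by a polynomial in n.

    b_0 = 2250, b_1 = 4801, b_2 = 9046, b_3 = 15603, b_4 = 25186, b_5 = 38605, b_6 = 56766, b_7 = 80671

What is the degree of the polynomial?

4

2551, 4245, 6557, 9583, 13419, 18161, 23905
1694, 2312, 3026, 3836, 4742, 5744
618, 714, 810, 906, 1002
96, 96, 96, 96
The fourth differences are constant, so the polynomial has degree 4.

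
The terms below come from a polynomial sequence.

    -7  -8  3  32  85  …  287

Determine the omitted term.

168

Using the first 5 terms:
Δ: -1  11  29  53
Δ²: 12  18  24
Δ³: 6  6
Constant third difference = 6.
Extend forward: 24 + 6 = 30;  53 + 30 = 83;  85 + 83 = 168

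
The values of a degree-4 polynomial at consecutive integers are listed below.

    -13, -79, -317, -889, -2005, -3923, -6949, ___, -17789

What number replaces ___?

Using the first 7 terms:
D1: -66, -238, -572, -1116, -1918, -3026
D2: -172, -334, -544, -802, -1108
D3: -162, -210, -258, -306
D4: -48, -48, -48
Constant fourth difference = -48.
Extend forward: -306 − 48 = -354;  -1108 − 354 = -1462;  -3026 − 1462 = -4488;  -6949 − 4488 = -11437

-11437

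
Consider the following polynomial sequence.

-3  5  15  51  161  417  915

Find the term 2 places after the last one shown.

3141

8, 10, 36, 110, 256, 498
2, 26, 74, 146, 242
24, 48, 72, 96
24, 24, 24
Fourth differences constant at 24.
96 + 24 = 120;  242 + 120 = 362;  498 + 362 = 860;  915 + 860 = 1775
120 + 24 = 144;  362 + 144 = 506;  860 + 506 = 1366;  1775 + 1366 = 3141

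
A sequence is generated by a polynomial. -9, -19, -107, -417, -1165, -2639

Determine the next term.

-5199

D1: -10, -88, -310, -748, -1474
D2: -78, -222, -438, -726
D3: -144, -216, -288
D4: -72, -72
Constant fourth difference = -72, so extend:
-288 − 72 = -360;  -726 − 360 = -1086;  -1474 − 1086 = -2560;  -2639 − 2560 = -5199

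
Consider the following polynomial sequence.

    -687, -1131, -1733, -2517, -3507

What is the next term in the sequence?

-444  -602  -784  -990
-158  -182  -206
-24  -24
Constant third difference = -24, so extend:
-206 − 24 = -230;  -990 − 230 = -1220;  -3507 − 1220 = -4727

-4727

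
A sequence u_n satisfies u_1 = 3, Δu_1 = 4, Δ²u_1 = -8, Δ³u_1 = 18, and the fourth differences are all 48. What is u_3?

3

Build the table forward from the leading diagonal:
Δ⁴: 48, 48, 48
Δ³: 18, 66, 114
Δ²: -8, 10, 76
Δ: 4, -4, 6
u: 3, 7, 3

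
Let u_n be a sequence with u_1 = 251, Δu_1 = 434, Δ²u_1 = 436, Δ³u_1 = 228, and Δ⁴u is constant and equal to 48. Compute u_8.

Build the table forward from the leading diagonal:
Fourth differences: 48, 48, 48, 48, 48, 48, 48, 48
Third differences: 228, 276, 324, 372, 420, 468, 516, 564
Second differences: 436, 664, 940, 1264, 1636, 2056, 2524, 3040
First differences: 434, 870, 1534, 2474, 3738, 5374, 7430, 9954
u: 251, 685, 1555, 3089, 5563, 9301, 14675, 22105

22105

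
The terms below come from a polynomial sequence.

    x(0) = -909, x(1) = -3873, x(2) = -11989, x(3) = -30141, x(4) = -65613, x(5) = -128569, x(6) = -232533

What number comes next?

First differences: -2964  -8116  -18152  -35472  -62956  -103964
Second differences: -5152  -10036  -17320  -27484  -41008
Third differences: -4884  -7284  -10164  -13524
Fourth differences: -2400  -2880  -3360
Fifth differences: -480  -480
Fifth differences constant at -480.
-3360 − 480 = -3840;  -13524 − 3840 = -17364;  -41008 − 17364 = -58372;  -103964 − 58372 = -162336;  -232533 − 162336 = -394869

-394869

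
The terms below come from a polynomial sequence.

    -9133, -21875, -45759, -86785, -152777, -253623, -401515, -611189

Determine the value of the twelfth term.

D1: -12742  -23884  -41026  -65992  -100846  -147892  -209674
D2: -11142  -17142  -24966  -34854  -47046  -61782
D3: -6000  -7824  -9888  -12192  -14736
D4: -1824  -2064  -2304  -2544
D5: -240  -240  -240
The fifth differences are constant (-240).
-2544 − 240 = -2784;  -14736 − 2784 = -17520;  -61782 − 17520 = -79302;  -209674 − 79302 = -288976;  -611189 − 288976 = -900165
-2784 − 240 = -3024;  -17520 − 3024 = -20544;  -79302 − 20544 = -99846;  -288976 − 99846 = -388822;  -900165 − 388822 = -1288987
-3024 − 240 = -3264;  -20544 − 3264 = -23808;  -99846 − 23808 = -123654;  -388822 − 123654 = -512476;  -1288987 − 512476 = -1801463
-3264 − 240 = -3504;  -23808 − 3504 = -27312;  -123654 − 27312 = -150966;  -512476 − 150966 = -663442;  -1801463 − 663442 = -2464905

-2464905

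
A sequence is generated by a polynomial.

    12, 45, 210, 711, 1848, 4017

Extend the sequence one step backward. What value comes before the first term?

First differences: 33  165  501  1137  2169
Second differences: 132  336  636  1032
Third differences: 204  300  396
Fourth differences: 96  96
The fourth differences are constant at 96.
Work back: 204 − 96 = 108;  132 − 108 = 24;  33 − 24 = 9;  12 − 9 = 3

3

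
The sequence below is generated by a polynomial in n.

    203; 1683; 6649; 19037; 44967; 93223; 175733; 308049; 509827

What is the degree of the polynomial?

D1: 1480, 4966, 12388, 25930, 48256, 82510, 132316, 201778
D2: 3486, 7422, 13542, 22326, 34254, 49806, 69462
D3: 3936, 6120, 8784, 11928, 15552, 19656
D4: 2184, 2664, 3144, 3624, 4104
D5: 480, 480, 480, 480
The fifth differences are constant, so the polynomial has degree 5.

5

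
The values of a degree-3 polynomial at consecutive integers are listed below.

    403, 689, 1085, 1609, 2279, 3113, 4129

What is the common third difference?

18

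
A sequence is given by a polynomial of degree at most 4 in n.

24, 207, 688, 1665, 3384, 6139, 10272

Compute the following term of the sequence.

16173

D1: 183, 481, 977, 1719, 2755, 4133
D2: 298, 496, 742, 1036, 1378
D3: 198, 246, 294, 342
D4: 48, 48, 48
The fourth differences are constant (48).
342 + 48 = 390;  1378 + 390 = 1768;  4133 + 1768 = 5901;  10272 + 5901 = 16173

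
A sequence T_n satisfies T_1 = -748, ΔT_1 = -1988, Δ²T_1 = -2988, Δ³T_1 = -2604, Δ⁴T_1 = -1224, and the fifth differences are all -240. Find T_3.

Build the table forward from the leading diagonal:
D5: -240, -240, -240
D4: -1224, -1464, -1704
D3: -2604, -3828, -5292
D2: -2988, -5592, -9420
D1: -1988, -4976, -10568
T: -748, -2736, -7712

-7712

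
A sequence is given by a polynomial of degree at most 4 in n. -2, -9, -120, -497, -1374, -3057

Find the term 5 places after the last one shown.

D1: -7 , -111 , -377 , -877 , -1683
D2: -104 , -266 , -500 , -806
D3: -162 , -234 , -306
D4: -72 , -72
Constant fourth difference = -72, so extend:
-306 − 72 = -378;  -806 − 378 = -1184;  -1683 − 1184 = -2867;  -3057 − 2867 = -5924
-378 − 72 = -450;  -1184 − 450 = -1634;  -2867 − 1634 = -4501;  -5924 − 4501 = -10425
-450 − 72 = -522;  -1634 − 522 = -2156;  -4501 − 2156 = -6657;  -10425 − 6657 = -17082
-522 − 72 = -594;  -2156 − 594 = -2750;  -6657 − 2750 = -9407;  -17082 − 9407 = -26489
-594 − 72 = -666;  -2750 − 666 = -3416;  -9407 − 3416 = -12823;  -26489 − 12823 = -39312

-39312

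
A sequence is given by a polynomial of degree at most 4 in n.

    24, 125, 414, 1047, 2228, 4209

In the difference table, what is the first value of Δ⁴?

48

Δ: 101, 289, 633, 1181, 1981
Δ²: 188, 344, 548, 800
Δ³: 156, 204, 252
Δ⁴: 48, 48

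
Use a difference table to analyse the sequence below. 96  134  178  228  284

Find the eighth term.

Δ: 38, 44, 50, 56
Δ²: 6, 6, 6
Constant second difference = 6, so extend:
56 + 6 = 62;  284 + 62 = 346
62 + 6 = 68;  346 + 68 = 414
68 + 6 = 74;  414 + 74 = 488

488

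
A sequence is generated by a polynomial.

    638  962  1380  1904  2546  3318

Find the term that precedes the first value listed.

396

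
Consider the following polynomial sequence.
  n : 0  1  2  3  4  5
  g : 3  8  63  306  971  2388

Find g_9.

25536

5  55  243  665  1417
50  188  422  752
138  234  330
96  96
Fourth differences constant at 96.
330 + 96 = 426;  752 + 426 = 1178;  1417 + 1178 = 2595;  2388 + 2595 = 4983
426 + 96 = 522;  1178 + 522 = 1700;  2595 + 1700 = 4295;  4983 + 4295 = 9278
522 + 96 = 618;  1700 + 618 = 2318;  4295 + 2318 = 6613;  9278 + 6613 = 15891
618 + 96 = 714;  2318 + 714 = 3032;  6613 + 3032 = 9645;  15891 + 9645 = 25536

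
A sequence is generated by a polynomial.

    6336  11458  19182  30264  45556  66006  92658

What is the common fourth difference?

D1: 5122, 7724, 11082, 15292, 20450, 26652
D2: 2602, 3358, 4210, 5158, 6202
D3: 756, 852, 948, 1044
D4: 96, 96, 96

96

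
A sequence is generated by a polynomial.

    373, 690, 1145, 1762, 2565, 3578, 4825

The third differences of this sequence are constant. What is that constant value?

Δ: 317, 455, 617, 803, 1013, 1247
Δ²: 138, 162, 186, 210, 234
Δ³: 24, 24, 24, 24

24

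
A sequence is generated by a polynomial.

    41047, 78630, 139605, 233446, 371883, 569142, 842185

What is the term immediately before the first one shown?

37583  60975  93841  138437  197259  273043
23392  32866  44596  58822  75784
9474  11730  14226  16962
2256  2496  2736
240  240
The fifth differences are constant at 240.
Work back: 2256 − 240 = 2016;  9474 − 2016 = 7458;  23392 − 7458 = 15934;  37583 − 15934 = 21649;  41047 − 21649 = 19398

19398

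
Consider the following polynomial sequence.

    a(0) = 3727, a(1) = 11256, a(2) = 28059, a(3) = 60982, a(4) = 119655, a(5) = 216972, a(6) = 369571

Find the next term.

7529, 16803, 32923, 58673, 97317, 152599
9274, 16120, 25750, 38644, 55282
6846, 9630, 12894, 16638
2784, 3264, 3744
480, 480
The fifth differences are constant (480).
3744 + 480 = 4224;  16638 + 4224 = 20862;  55282 + 20862 = 76144;  152599 + 76144 = 228743;  369571 + 228743 = 598314

598314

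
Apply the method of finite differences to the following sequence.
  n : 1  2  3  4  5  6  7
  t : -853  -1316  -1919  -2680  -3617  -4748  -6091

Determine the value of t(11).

-463, -603, -761, -937, -1131, -1343
-140, -158, -176, -194, -212
-18, -18, -18, -18
Third differences constant at -18.
-212 − 18 = -230;  -1343 − 230 = -1573;  -6091 − 1573 = -7664
-230 − 18 = -248;  -1573 − 248 = -1821;  -7664 − 1821 = -9485
-248 − 18 = -266;  -1821 − 266 = -2087;  -9485 − 2087 = -11572
-266 − 18 = -284;  -2087 − 284 = -2371;  -11572 − 2371 = -13943

-13943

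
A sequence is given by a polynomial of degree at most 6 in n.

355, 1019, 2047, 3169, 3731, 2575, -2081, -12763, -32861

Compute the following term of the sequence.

-66749

664  1028  1122  562  -1156  -4656  -10682  -20098
364  94  -560  -1718  -3500  -6026  -9416
-270  -654  -1158  -1782  -2526  -3390
-384  -504  -624  -744  -864
-120  -120  -120  -120
The fifth differences are constant (-120).
-864 − 120 = -984;  -3390 − 984 = -4374;  -9416 − 4374 = -13790;  -20098 − 13790 = -33888;  -32861 − 33888 = -66749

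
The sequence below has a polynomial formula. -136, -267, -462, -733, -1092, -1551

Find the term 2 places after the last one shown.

-2817

First differences: -131, -195, -271, -359, -459
Second differences: -64, -76, -88, -100
Third differences: -12, -12, -12
Constant third difference = -12, so extend:
-100 − 12 = -112;  -459 − 112 = -571;  -1551 − 571 = -2122
-112 − 12 = -124;  -571 − 124 = -695;  -2122 − 695 = -2817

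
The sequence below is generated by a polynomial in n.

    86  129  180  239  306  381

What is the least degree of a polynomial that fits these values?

2

Δ: 43, 51, 59, 67, 75
Δ²: 8, 8, 8, 8
The second differences are constant, so the polynomial has degree 2.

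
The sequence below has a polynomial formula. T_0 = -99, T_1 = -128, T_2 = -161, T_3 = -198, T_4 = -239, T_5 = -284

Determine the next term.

-333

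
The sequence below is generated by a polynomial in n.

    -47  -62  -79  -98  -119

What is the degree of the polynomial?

Δ: -15, -17, -19, -21
Δ²: -2, -2, -2
The second differences are constant, so the polynomial has degree 2.

2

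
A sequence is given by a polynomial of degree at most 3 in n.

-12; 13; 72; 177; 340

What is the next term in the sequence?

573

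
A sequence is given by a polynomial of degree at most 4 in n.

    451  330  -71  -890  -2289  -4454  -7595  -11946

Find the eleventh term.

-34959

First differences: -121, -401, -819, -1399, -2165, -3141, -4351
Second differences: -280, -418, -580, -766, -976, -1210
Third differences: -138, -162, -186, -210, -234
Fourth differences: -24, -24, -24, -24
Fourth differences constant at -24.
-234 − 24 = -258;  -1210 − 258 = -1468;  -4351 − 1468 = -5819;  -11946 − 5819 = -17765
-258 − 24 = -282;  -1468 − 282 = -1750;  -5819 − 1750 = -7569;  -17765 − 7569 = -25334
-282 − 24 = -306;  -1750 − 306 = -2056;  -7569 − 2056 = -9625;  -25334 − 9625 = -34959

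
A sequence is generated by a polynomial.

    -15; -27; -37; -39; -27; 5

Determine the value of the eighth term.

First differences: -12, -10, -2, 12, 32
Second differences: 2, 8, 14, 20
Third differences: 6, 6, 6
Third differences constant at 6.
20 + 6 = 26;  32 + 26 = 58;  5 + 58 = 63
26 + 6 = 32;  58 + 32 = 90;  63 + 90 = 153

153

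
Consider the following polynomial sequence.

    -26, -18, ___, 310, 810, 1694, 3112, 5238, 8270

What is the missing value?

68

Using the last 6 terms:
Δ: 500, 884, 1418, 2126, 3032
Δ²: 384, 534, 708, 906
Δ³: 150, 174, 198
Δ⁴: 24, 24
Constant fourth difference = 24.
Extend backward: 150 − 24 = 126;  384 − 126 = 258;  500 − 258 = 242;  310 − 242 = 68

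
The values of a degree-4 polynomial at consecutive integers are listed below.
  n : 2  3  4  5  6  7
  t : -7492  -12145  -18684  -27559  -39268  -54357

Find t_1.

-4323

D1: -4653  -6539  -8875  -11709  -15089
D2: -1886  -2336  -2834  -3380
D3: -450  -498  -546
D4: -48  -48
The fourth differences are constant at -48.
Work back: -450 + 48 = -402;  -1886 + 402 = -1484;  -4653 + 1484 = -3169;  -7492 + 3169 = -4323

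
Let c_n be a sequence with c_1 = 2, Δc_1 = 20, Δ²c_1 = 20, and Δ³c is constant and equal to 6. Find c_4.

Build the table forward from the leading diagonal:
Third differences: 6, 6, 6, 6
Second differences: 20, 26, 32, 38
First differences: 20, 40, 66, 98
c: 2, 22, 62, 128

128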